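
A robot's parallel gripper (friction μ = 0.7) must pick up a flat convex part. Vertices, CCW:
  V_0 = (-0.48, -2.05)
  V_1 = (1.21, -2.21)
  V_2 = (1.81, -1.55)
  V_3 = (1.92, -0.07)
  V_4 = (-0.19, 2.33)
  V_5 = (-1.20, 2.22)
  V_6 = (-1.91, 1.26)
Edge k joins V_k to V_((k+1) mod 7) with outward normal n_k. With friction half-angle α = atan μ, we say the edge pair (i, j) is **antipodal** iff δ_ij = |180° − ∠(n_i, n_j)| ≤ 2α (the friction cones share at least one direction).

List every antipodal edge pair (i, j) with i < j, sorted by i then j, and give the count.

α = atan 0.7 = 34.99°;  2α = 69.98°
n_0 = (-0.0943, -0.9955)
n_1 = (+0.7399, -0.6727)
n_2 = (+0.9972, -0.0741)
n_3 = (+0.7510, +0.6603)
n_4 = (-0.1083, +0.9941)
n_5 = (-0.8040, +0.5946)
n_6 = (-0.9180, -0.3966)
  (0,1): δ = 126.87°  ·
  (0,2): δ = 88.84°  ·
  (0,3): δ = 43.27°  ✓
  (0,4): δ = 11.62°  ✓
  (0,5): δ = 58.92°  ✓
  (0,6): δ = 118.77°  ·
  (1,2): δ = 141.98°  ·
  (1,3): δ = 96.41°  ·
  (1,4): δ = 41.51°  ✓
  (1,5): δ = 5.79°  ✓
  (1,6): δ = 65.64°  ✓
  (2,3): δ = 134.43°  ·
  (2,4): δ = 79.53°  ·
  (2,5): δ = 32.24°  ✓
  (2,6): δ = 27.62°  ✓
  (3,4): δ = 125.11°  ·
  (3,5): δ = 77.81°  ·
  (3,6): δ = 17.96°  ✓
  (4,5): δ = 132.70°  ·
  (4,6): δ = 72.85°  ·
  (5,6): δ = 120.15°  ·
antipodal pairs: 9

count = 9; pairs: (0,3), (0,4), (0,5), (1,4), (1,5), (1,6), (2,5), (2,6), (3,6)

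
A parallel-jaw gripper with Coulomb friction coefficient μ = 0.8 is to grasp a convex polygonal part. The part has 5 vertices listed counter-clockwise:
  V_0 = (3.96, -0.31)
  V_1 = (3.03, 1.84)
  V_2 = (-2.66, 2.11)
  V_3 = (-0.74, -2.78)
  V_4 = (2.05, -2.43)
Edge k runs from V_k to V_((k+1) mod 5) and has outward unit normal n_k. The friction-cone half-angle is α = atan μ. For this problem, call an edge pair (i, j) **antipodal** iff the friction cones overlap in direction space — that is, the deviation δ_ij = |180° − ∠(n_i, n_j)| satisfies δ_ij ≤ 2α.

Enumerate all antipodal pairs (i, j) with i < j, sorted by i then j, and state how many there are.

α = atan 0.8 = 38.66°;  2α = 77.32°
n_0 = (+0.9178, +0.3970)
n_1 = (+0.0474, +0.9989)
n_2 = (-0.9308, -0.3655)
n_3 = (+0.1245, -0.9922)
n_4 = (+0.7429, -0.6694)
  (0,1): δ = 116.11°  ·
  (0,2): δ = 1.95°  ✓
  (0,3): δ = 73.76°  ✓
  (0,4): δ = 114.59°  ·
  (1,2): δ = 65.85°  ✓
  (1,3): δ = 9.87°  ✓
  (1,4): δ = 50.70°  ✓
  (2,3): δ = 104.29°  ·
  (2,4): δ = 63.45°  ✓
  (3,4): δ = 139.17°  ·
antipodal pairs: 6

count = 6; pairs: (0,2), (0,3), (1,2), (1,3), (1,4), (2,4)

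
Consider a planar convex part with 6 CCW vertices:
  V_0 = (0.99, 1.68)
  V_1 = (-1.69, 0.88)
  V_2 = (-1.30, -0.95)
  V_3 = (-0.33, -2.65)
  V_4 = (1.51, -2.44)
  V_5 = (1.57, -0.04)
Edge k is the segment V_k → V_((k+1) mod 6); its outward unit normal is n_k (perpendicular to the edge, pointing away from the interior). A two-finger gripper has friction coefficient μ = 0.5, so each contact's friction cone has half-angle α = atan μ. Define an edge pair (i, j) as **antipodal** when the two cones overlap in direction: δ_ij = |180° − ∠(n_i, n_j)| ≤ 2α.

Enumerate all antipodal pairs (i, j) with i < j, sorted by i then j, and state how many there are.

count = 5; pairs: (0,3), (1,4), (1,5), (2,4), (2,5)

α = atan 0.5 = 26.57°;  2α = 53.13°
n_0 = (-0.2860, +0.9582)
n_1 = (-0.9780, -0.2084)
n_2 = (-0.8686, -0.4956)
n_3 = (+0.1134, -0.9936)
n_4 = (+0.9997, -0.0250)
n_5 = (+0.9476, +0.3195)
  (0,1): δ = 94.59°  ·
  (0,2): δ = 76.91°  ·
  (0,3): δ = 10.11°  ✓
  (0,4): δ = 71.95°  ·
  (0,5): δ = 92.01°  ·
  (1,2): δ = 162.32°  ·
  (1,3): δ = 95.52°  ·
  (1,4): δ = 13.46°  ✓
  (1,5): δ = 6.60°  ✓
  (2,3): δ = 113.20°  ·
  (2,4): δ = 31.14°  ✓
  (2,5): δ = 11.07°  ✓
  (3,4): δ = 97.94°  ·
  (3,5): δ = 77.88°  ·
  (4,5): δ = 159.93°  ·
antipodal pairs: 5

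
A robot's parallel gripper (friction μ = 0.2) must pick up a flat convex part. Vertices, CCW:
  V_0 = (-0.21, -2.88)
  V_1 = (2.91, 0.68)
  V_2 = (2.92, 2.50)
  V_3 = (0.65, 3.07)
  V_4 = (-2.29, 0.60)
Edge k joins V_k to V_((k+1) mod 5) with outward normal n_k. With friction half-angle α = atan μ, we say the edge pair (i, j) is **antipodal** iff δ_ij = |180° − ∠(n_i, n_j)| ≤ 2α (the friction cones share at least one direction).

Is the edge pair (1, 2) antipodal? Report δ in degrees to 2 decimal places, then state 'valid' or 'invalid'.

α = atan 0.2 = 11.31°;  2α = 22.62°
edge 1: e_1 = (+0.01, +1.82);  n_1 = (+1.0000, -0.0055)
edge 2: e_2 = (-2.27, +0.57);  n_2 = (+0.2435, +0.9699)
∠(n_1, n_2) = 76.22°
δ = |180° − 76.22°| = 103.78°
103.78° > 2α = 22.62°  →  invalid

δ = 103.78°, invalid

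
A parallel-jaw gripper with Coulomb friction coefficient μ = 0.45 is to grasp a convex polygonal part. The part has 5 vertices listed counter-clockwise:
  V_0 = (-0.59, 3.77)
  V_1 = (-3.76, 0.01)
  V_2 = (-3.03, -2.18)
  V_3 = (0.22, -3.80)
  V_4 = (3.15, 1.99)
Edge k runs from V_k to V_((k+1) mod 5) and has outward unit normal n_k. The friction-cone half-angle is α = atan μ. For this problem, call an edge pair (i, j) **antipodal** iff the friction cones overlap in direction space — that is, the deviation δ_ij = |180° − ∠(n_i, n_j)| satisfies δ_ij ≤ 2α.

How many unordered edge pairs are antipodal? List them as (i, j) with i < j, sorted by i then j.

count = 4; pairs: (0,3), (1,3), (1,4), (2,4)

α = atan 0.45 = 24.23°;  2α = 48.46°
n_0 = (-0.7645, +0.6446)
n_1 = (-0.9487, -0.3162)
n_2 = (-0.4461, -0.8950)
n_3 = (+0.8923, -0.4515)
n_4 = (+0.4297, +0.9029)
  (0,1): δ = 121.43°  ·
  (0,2): δ = 76.36°  ·
  (0,3): δ = 13.29°  ✓
  (0,4): δ = 104.68°  ·
  (1,2): δ = 134.93°  ·
  (1,3): δ = 45.28°  ✓
  (1,4): δ = 46.11°  ✓
  (2,3): δ = 90.35°  ·
  (2,4): δ = 1.04°  ✓
  (3,4): δ = 88.61°  ·
antipodal pairs: 4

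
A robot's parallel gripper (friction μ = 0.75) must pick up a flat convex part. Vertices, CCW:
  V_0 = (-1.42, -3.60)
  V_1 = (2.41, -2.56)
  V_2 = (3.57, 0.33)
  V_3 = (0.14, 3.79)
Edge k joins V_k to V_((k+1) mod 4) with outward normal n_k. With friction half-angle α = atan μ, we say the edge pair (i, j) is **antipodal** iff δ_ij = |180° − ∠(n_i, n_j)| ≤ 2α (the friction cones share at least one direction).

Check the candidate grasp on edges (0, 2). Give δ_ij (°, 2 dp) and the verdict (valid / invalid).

α = atan 0.75 = 36.87°;  2α = 73.74°
edge 0: e_0 = (+3.83, +1.04);  n_0 = (+0.2621, -0.9651)
edge 2: e_2 = (-3.43, +3.46);  n_2 = (+0.7102, +0.7040)
∠(n_0, n_2) = 119.56°
δ = |180° − 119.56°| = 60.44°
60.44° ≤ 2α = 73.74°  →  valid

δ = 60.44°, valid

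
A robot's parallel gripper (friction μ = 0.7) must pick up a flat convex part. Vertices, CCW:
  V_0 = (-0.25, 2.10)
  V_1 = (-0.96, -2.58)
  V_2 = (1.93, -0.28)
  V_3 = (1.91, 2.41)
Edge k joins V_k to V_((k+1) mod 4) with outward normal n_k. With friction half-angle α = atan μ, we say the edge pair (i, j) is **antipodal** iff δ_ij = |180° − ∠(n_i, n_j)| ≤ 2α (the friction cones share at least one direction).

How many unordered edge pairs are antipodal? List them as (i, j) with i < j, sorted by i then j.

count = 3; pairs: (0,1), (0,2), (1,3)

α = atan 0.7 = 34.99°;  2α = 69.98°
n_0 = (-0.9887, +0.1500)
n_1 = (+0.6227, -0.7825)
n_2 = (+1.0000, +0.0074)
n_3 = (-0.1421, +0.9899)
  (0,1): δ = 42.86°  ✓
  (0,2): δ = 9.05°  ✓
  (0,3): δ = 106.79°  ·
  (1,2): δ = 128.09°  ·
  (1,3): δ = 30.35°  ✓
  (2,3): δ = 82.26°  ·
antipodal pairs: 3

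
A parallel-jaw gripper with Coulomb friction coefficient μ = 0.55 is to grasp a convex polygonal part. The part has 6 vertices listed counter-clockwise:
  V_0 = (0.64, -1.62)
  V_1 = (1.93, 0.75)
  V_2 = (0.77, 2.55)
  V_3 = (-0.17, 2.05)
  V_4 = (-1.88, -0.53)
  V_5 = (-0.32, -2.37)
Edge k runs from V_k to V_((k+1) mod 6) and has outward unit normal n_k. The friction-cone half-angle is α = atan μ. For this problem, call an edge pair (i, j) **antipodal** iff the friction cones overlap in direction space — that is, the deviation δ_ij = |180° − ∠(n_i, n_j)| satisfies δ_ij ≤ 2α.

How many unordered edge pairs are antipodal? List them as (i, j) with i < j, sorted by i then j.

α = atan 0.55 = 28.81°;  2α = 57.62°
n_0 = (+0.8783, -0.4781)
n_1 = (+0.8406, +0.5417)
n_2 = (-0.4696, +0.8829)
n_3 = (-0.8335, +0.5525)
n_4 = (-0.7628, -0.6467)
n_5 = (+0.6156, -0.7880)
  (0,1): δ = 118.64°  ·
  (0,2): δ = 33.43°  ✓
  (0,3): δ = 4.98°  ✓
  (0,4): δ = 68.85°  ·
  (0,5): δ = 156.56°  ·
  (1,2): δ = 94.79°  ·
  (1,3): δ = 66.34°  ·
  (1,4): δ = 7.49°  ✓
  (1,5): δ = 95.20°  ·
  (2,3): δ = 151.55°  ·
  (2,4): δ = 77.72°  ·
  (2,5): δ = 9.99°  ✓
  (3,4): δ = 106.17°  ·
  (3,5): δ = 18.47°  ✓
  (4,5): δ = 92.29°  ·
antipodal pairs: 5

count = 5; pairs: (0,2), (0,3), (1,4), (2,5), (3,5)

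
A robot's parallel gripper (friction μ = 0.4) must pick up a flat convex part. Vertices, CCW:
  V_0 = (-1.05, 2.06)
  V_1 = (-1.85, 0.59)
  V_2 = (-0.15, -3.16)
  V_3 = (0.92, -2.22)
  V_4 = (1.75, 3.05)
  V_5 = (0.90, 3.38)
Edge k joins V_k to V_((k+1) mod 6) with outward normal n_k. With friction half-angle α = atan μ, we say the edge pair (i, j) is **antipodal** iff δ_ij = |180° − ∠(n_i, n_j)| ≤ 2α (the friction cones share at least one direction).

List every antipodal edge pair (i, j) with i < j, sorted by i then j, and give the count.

α = atan 0.4 = 21.80°;  2α = 43.60°
n_0 = (-0.8784, +0.4780)
n_1 = (-0.9108, -0.4129)
n_2 = (+0.6600, -0.7513)
n_3 = (+0.9878, -0.1556)
n_4 = (+0.3619, +0.9322)
n_5 = (-0.5606, +0.8281)
  (0,1): δ = 127.06°  ·
  (0,2): δ = 20.14°  ✓
  (0,3): δ = 19.61°  ✓
  (0,4): δ = 97.34°  ·
  (0,5): δ = 152.65°  ·
  (1,2): δ = 73.09°  ·
  (1,3): δ = 33.34°  ✓
  (1,4): δ = 44.40°  ·
  (1,5): δ = 99.71°  ·
  (2,3): δ = 140.25°  ·
  (2,4): δ = 62.52°  ·
  (2,5): δ = 7.20°  ✓
  (3,4): δ = 102.27°  ·
  (3,5): δ = 46.95°  ·
  (4,5): δ = 124.69°  ·
antipodal pairs: 4

count = 4; pairs: (0,2), (0,3), (1,3), (2,5)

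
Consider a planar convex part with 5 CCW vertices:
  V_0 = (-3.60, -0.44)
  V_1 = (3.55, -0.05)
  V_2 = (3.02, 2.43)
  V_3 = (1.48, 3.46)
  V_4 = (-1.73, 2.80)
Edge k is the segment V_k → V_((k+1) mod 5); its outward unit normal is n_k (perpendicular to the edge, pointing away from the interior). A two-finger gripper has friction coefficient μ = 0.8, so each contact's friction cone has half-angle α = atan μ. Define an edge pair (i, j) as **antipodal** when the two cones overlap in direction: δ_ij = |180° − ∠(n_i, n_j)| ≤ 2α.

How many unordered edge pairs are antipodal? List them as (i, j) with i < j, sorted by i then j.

count = 4; pairs: (0,2), (0,3), (0,4), (1,4)

α = atan 0.8 = 38.66°;  2α = 77.32°
n_0 = (+0.0545, -0.9985)
n_1 = (+0.9779, +0.2090)
n_2 = (+0.5559, +0.8312)
n_3 = (-0.2014, +0.9795)
n_4 = (-0.8661, +0.4999)
  (0,1): δ = 81.06°  ·
  (0,2): δ = 36.90°  ✓
  (0,3): δ = 8.50°  ✓
  (0,4): δ = 56.89°  ✓
  (1,2): δ = 135.84°  ·
  (1,3): δ = 90.44°  ·
  (1,4): δ = 42.06°  ✓
  (2,3): δ = 134.61°  ·
  (2,4): δ = 86.22°  ·
  (3,4): δ = 131.61°  ·
antipodal pairs: 4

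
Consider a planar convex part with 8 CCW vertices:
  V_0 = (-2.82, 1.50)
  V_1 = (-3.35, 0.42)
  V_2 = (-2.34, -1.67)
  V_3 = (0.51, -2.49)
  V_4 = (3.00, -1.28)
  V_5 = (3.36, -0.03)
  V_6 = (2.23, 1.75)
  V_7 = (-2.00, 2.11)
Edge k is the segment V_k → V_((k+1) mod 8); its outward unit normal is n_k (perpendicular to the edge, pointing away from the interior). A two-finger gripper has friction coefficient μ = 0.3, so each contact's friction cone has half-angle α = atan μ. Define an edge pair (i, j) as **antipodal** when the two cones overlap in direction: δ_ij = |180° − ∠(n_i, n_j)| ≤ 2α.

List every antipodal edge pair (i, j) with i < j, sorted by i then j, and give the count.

count = 5; pairs: (0,4), (1,5), (2,6), (3,6), (3,7)

α = atan 0.3 = 16.70°;  2α = 33.40°
n_0 = (-0.8977, +0.4406)
n_1 = (-0.9004, -0.4351)
n_2 = (-0.2765, -0.9610)
n_3 = (+0.4371, -0.8994)
n_4 = (+0.9609, -0.2768)
n_5 = (+0.8442, +0.5360)
n_6 = (+0.0848, +0.9964)
n_7 = (-0.5969, +0.8023)
  (0,1): δ = 128.07°  ·
  (0,2): δ = 79.91°  ·
  (0,3): δ = 37.94°  ·
  (0,4): δ = 10.07°  ✓
  (0,5): δ = 58.55°  ·
  (0,6): δ = 111.27°  ·
  (0,7): δ = 152.78°  ·
  (1,2): δ = 131.84°  ·
  (1,3): δ = 89.88°  ·
  (1,4): δ = 41.86°  ·
  (1,5): δ = 6.62°  ✓
  (1,6): δ = 59.34°  ·
  (1,7): δ = 100.85°  ·
  (2,3): δ = 138.03°  ·
  (2,4): δ = 90.01°  ·
  (2,5): δ = 41.54°  ·
  (2,6): δ = 11.19°  ✓
  (2,7): δ = 52.70°  ·
  (3,4): δ = 131.98°  ·
  (3,5): δ = 83.51°  ·
  (3,6): δ = 30.78°  ✓
  (3,7): δ = 10.73°  ✓
  (4,5): δ = 131.52°  ·
  (4,6): δ = 78.80°  ·
  (4,7): δ = 37.29°  ·
  (5,6): δ = 127.27°  ·
  (5,7): δ = 85.76°  ·
  (6,7): δ = 138.49°  ·
antipodal pairs: 5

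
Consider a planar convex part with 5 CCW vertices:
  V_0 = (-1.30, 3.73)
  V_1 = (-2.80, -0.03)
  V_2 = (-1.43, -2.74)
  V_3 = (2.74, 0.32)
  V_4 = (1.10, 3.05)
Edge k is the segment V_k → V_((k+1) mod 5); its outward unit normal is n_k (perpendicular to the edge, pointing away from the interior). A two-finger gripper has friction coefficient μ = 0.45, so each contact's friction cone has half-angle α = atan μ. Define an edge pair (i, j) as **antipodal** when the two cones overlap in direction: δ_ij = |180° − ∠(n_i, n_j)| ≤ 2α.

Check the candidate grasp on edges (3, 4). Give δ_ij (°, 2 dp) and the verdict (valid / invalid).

α = atan 0.45 = 24.23°;  2α = 48.46°
edge 3: e_3 = (-1.64, +2.73);  n_3 = (+0.8572, +0.5150)
edge 4: e_4 = (-2.40, +0.68);  n_4 = (+0.2726, +0.9621)
∠(n_3, n_4) = 43.19°
δ = |180° − 43.19°| = 136.81°
136.81° > 2α = 48.46°  →  invalid

δ = 136.81°, invalid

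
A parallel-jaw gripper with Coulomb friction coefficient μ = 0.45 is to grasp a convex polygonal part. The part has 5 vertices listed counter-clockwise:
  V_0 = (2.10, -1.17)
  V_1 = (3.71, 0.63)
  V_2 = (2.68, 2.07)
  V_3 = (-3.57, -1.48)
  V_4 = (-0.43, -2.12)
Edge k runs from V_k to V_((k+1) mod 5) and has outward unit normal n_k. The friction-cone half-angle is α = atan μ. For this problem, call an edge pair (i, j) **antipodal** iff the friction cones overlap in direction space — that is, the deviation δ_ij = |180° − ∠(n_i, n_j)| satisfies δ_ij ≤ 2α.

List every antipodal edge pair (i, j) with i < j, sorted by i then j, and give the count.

count = 4; pairs: (0,2), (1,3), (2,3), (2,4)

α = atan 0.45 = 24.23°;  2α = 48.46°
n_0 = (+0.7453, -0.6667)
n_1 = (+0.8134, +0.5818)
n_2 = (-0.4939, +0.8695)
n_3 = (-0.1997, -0.9799)
n_4 = (+0.3515, -0.9362)
  (0,1): δ = 102.61°  ·
  (0,2): δ = 18.59°  ✓
  (0,3): δ = 120.29°  ·
  (0,4): δ = 152.39°  ·
  (1,2): δ = 95.98°  ·
  (1,3): δ = 42.90°  ✓
  (1,4): δ = 75.01°  ·
  (2,3): δ = 41.12°  ✓
  (2,4): δ = 9.02°  ✓
  (3,4): δ = 147.90°  ·
antipodal pairs: 4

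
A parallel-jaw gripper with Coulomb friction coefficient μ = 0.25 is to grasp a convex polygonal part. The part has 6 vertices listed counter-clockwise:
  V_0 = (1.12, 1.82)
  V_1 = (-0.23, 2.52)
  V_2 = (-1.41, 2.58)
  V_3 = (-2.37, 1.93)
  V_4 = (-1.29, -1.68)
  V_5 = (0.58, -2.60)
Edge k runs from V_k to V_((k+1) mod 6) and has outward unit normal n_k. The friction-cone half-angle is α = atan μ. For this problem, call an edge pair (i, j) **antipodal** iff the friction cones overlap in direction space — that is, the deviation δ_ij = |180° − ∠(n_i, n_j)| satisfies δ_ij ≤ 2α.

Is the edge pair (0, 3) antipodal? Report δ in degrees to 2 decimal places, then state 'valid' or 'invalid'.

α = atan 0.25 = 14.04°;  2α = 28.07°
edge 0: e_0 = (-1.35, +0.70);  n_0 = (+0.4603, +0.8878)
edge 3: e_3 = (+1.08, -3.61);  n_3 = (-0.9580, -0.2866)
∠(n_0, n_3) = 134.06°
δ = |180° − 134.06°| = 45.94°
45.94° > 2α = 28.07°  →  invalid

δ = 45.94°, invalid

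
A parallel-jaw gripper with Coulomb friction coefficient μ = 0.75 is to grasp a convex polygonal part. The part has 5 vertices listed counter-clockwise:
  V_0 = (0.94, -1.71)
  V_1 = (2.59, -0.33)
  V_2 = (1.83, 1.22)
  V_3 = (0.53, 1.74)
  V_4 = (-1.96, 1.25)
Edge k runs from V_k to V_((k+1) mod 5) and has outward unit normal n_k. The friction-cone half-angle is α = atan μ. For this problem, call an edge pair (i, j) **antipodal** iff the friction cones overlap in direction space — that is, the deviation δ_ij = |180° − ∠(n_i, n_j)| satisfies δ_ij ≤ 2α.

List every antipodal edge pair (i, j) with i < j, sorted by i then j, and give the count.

α = atan 0.75 = 36.87°;  2α = 73.74°
n_0 = (+0.6416, -0.7671)
n_1 = (+0.8979, +0.4402)
n_2 = (+0.3714, +0.9285)
n_3 = (-0.1931, +0.9812)
n_4 = (-0.7143, -0.6998)
  (0,1): δ = 103.79°  ·
  (0,2): δ = 61.71°  ✓
  (0,3): δ = 28.78°  ✓
  (0,4): δ = 94.51°  ·
  (1,2): δ = 137.92°  ·
  (1,3): δ = 104.99°  ·
  (1,4): δ = 18.29°  ✓
  (2,3): δ = 147.07°  ·
  (2,4): δ = 23.79°  ✓
  (3,4): δ = 56.72°  ✓
antipodal pairs: 5

count = 5; pairs: (0,2), (0,3), (1,4), (2,4), (3,4)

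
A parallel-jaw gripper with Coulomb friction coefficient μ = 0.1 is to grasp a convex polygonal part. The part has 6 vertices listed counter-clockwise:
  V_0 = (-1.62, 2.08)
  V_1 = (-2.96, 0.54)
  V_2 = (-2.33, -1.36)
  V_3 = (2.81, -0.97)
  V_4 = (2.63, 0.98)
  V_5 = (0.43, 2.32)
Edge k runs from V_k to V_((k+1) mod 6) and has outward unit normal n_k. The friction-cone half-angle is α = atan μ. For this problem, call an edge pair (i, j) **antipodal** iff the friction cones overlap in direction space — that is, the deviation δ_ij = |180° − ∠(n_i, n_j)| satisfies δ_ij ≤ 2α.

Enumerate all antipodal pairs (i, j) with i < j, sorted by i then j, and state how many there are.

count = 1; pairs: (2,5)

α = atan 0.1 = 5.71°;  2α = 11.42°
n_0 = (-0.7544, +0.6564)
n_1 = (-0.9492, -0.3147)
n_2 = (+0.0757, -0.9971)
n_3 = (+0.9958, +0.0919)
n_4 = (+0.5202, +0.8540)
n_5 = (-0.1163, +0.9932)
  (0,1): δ = 120.63°  ·
  (0,2): δ = 44.63°  ·
  (0,3): δ = 46.30°  ·
  (0,4): δ = 99.68°  ·
  (0,5): δ = 137.70°  ·
  (1,2): δ = 104.01°  ·
  (1,3): δ = 13.07°  ·
  (1,4): δ = 40.31°  ·
  (1,5): δ = 78.33°  ·
  (2,3): δ = 89.07°  ·
  (2,4): δ = 35.68°  ·
  (2,5): δ = 2.34°  ✓
  (3,4): δ = 126.62°  ·
  (3,5): δ = 88.60°  ·
  (4,5): δ = 141.98°  ·
antipodal pairs: 1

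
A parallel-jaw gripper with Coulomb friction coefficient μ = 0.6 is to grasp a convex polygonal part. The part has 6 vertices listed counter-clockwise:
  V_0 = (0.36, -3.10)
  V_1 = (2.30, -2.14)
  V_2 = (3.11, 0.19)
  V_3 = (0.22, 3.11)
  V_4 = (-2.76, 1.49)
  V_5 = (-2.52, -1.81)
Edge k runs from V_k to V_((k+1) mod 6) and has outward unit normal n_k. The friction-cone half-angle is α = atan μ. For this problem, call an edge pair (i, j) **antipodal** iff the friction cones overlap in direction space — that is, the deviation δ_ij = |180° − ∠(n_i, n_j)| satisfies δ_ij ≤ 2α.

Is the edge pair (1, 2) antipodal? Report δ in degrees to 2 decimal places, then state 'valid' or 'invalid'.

α = atan 0.6 = 30.96°;  2α = 61.93°
edge 1: e_1 = (+0.81, +2.33);  n_1 = (+0.9446, -0.3284)
edge 2: e_2 = (-2.89, +2.92);  n_2 = (+0.7107, +0.7034)
∠(n_1, n_2) = 63.87°
δ = |180° − 63.87°| = 116.13°
116.13° > 2α = 61.93°  →  invalid

δ = 116.13°, invalid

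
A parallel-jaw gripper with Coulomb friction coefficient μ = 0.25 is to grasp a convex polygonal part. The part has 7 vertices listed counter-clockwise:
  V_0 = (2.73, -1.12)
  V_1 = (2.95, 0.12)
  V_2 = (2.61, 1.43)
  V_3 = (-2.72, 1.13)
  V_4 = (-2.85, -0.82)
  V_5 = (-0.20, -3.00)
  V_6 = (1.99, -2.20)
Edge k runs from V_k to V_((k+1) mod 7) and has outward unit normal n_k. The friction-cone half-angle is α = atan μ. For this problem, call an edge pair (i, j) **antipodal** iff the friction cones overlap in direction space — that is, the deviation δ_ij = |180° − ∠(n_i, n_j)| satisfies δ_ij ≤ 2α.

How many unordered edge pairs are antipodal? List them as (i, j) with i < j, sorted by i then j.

count = 3; pairs: (0,3), (1,3), (2,5)

α = atan 0.25 = 14.04°;  2α = 28.07°
n_0 = (+0.9846, -0.1747)
n_1 = (+0.9679, +0.2512)
n_2 = (-0.0562, +0.9984)
n_3 = (-0.9978, +0.0665)
n_4 = (-0.6353, -0.7723)
n_5 = (+0.3431, -0.9393)
n_6 = (+0.8249, -0.5652)
  (0,1): δ = 155.39°  ·
  (0,2): δ = 76.72°  ·
  (0,3): δ = 6.25°  ✓
  (0,4): δ = 60.62°  ·
  (0,5): δ = 120.13°  ·
  (0,6): δ = 155.64°  ·
  (1,2): δ = 101.33°  ·
  (1,3): δ = 18.36°  ✓
  (1,4): δ = 36.01°  ·
  (1,5): δ = 95.52°  ·
  (1,6): δ = 131.03°  ·
  (2,3): δ = 97.04°  ·
  (2,4): δ = 42.66°  ·
  (2,5): δ = 16.85°  ✓
  (2,6): δ = 52.36°  ·
  (3,4): δ = 125.63°  ·
  (3,5): δ = 66.12°  ·
  (3,6): δ = 30.60°  ·
  (4,5): δ = 120.49°  ·
  (4,6): δ = 84.98°  ·
  (5,6): δ = 144.49°  ·
antipodal pairs: 3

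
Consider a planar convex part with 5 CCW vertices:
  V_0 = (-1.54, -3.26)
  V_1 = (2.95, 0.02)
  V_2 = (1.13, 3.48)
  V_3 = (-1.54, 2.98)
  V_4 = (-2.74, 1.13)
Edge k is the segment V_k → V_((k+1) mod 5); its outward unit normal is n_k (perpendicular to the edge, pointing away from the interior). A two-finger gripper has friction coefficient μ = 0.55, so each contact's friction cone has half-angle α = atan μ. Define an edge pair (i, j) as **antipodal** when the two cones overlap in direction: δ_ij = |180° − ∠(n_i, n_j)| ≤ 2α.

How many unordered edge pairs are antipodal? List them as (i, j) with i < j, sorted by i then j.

α = atan 0.55 = 28.81°;  2α = 57.62°
n_0 = (+0.5899, -0.8075)
n_1 = (+0.8850, +0.4655)
n_2 = (-0.1841, +0.9829)
n_3 = (-0.8390, +0.5442)
n_4 = (-0.9646, -0.2637)
  (0,1): δ = 98.40°  ·
  (0,2): δ = 25.54°  ✓
  (0,3): δ = 20.88°  ✓
  (0,4): δ = 69.14°  ·
  (1,2): δ = 107.14°  ·
  (1,3): δ = 60.71°  ·
  (1,4): δ = 12.46°  ✓
  (2,3): δ = 133.58°  ·
  (2,4): δ = 85.32°  ·
  (3,4): δ = 131.74°  ·
antipodal pairs: 3

count = 3; pairs: (0,2), (0,3), (1,4)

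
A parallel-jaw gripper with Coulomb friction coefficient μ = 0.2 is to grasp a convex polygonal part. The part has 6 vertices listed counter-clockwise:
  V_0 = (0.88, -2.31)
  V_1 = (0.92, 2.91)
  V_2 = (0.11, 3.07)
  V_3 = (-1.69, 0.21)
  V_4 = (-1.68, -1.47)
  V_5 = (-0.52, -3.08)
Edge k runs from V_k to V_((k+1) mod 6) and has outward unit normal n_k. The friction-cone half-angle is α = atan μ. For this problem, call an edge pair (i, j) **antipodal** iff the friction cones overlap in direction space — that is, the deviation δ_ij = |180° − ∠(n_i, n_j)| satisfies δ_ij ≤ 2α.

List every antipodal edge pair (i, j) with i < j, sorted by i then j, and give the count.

α = atan 0.2 = 11.31°;  2α = 22.62°
n_0 = (+1.0000, -0.0077)
n_1 = (+0.1938, +0.9810)
n_2 = (-0.8463, +0.5327)
n_3 = (-1.0000, -0.0060)
n_4 = (-0.8113, -0.5846)
n_5 = (+0.4819, -0.8762)
  (0,1): δ = 100.73°  ·
  (0,2): δ = 31.75°  ·
  (0,3): δ = 0.78°  ✓
  (0,4): δ = 36.21°  ·
  (0,5): δ = 119.25°  ·
  (1,2): δ = 111.01°  ·
  (1,3): δ = 78.49°  ·
  (1,4): δ = 43.05°  ·
  (1,5): δ = 39.98°  ·
  (2,3): δ = 147.47°  ·
  (2,4): δ = 112.04°  ·
  (2,5): δ = 29.00°  ·
  (3,4): δ = 144.57°  ·
  (3,5): δ = 61.53°  ·
  (4,5): δ = 96.96°  ·
antipodal pairs: 1

count = 1; pairs: (0,3)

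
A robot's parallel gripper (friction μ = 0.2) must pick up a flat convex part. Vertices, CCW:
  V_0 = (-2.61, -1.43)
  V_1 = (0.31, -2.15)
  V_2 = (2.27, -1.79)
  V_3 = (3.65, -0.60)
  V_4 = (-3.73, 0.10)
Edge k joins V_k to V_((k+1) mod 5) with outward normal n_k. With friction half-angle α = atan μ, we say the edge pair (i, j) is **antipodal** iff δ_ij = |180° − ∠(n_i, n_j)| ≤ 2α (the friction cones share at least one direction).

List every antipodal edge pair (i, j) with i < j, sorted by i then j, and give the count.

count = 2; pairs: (0,3), (1,3)

α = atan 0.2 = 11.31°;  2α = 22.62°
n_0 = (-0.2394, -0.9709)
n_1 = (+0.1807, -0.9835)
n_2 = (+0.6530, -0.7573)
n_3 = (+0.0944, +0.9955)
n_4 = (-0.8069, -0.5907)
  (0,1): δ = 155.74°  ·
  (0,2): δ = 125.38°  ·
  (0,3): δ = 8.43°  ✓
  (0,4): δ = 140.06°  ·
  (1,2): δ = 149.64°  ·
  (1,3): δ = 15.83°  ✓
  (1,4): δ = 115.80°  ·
  (2,3): δ = 46.19°  ·
  (2,4): δ = 85.43°  ·
  (3,4): δ = 48.38°  ·
antipodal pairs: 2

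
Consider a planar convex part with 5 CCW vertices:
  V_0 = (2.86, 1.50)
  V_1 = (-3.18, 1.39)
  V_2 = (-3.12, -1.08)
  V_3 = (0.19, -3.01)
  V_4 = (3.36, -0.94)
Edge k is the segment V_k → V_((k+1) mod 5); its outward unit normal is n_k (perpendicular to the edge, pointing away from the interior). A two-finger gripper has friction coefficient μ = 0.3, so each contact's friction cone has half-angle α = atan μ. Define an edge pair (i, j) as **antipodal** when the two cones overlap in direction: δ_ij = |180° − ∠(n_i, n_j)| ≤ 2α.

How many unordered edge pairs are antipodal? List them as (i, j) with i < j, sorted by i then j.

count = 3; pairs: (0,2), (0,3), (1,4)

α = atan 0.3 = 16.70°;  2α = 33.40°
n_0 = (-0.0182, +0.9998)
n_1 = (-0.9997, -0.0243)
n_2 = (-0.5037, -0.8639)
n_3 = (+0.5468, -0.8373)
n_4 = (+0.9796, +0.2007)
  (0,1): δ = 89.65°  ·
  (0,2): δ = 31.29°  ✓
  (0,3): δ = 32.10°  ✓
  (0,4): δ = 100.54°  ·
  (1,2): δ = 121.64°  ·
  (1,3): δ = 58.25°  ·
  (1,4): δ = 10.19°  ✓
  (2,3): δ = 116.61°  ·
  (2,4): δ = 48.17°  ·
  (3,4): δ = 111.56°  ·
antipodal pairs: 3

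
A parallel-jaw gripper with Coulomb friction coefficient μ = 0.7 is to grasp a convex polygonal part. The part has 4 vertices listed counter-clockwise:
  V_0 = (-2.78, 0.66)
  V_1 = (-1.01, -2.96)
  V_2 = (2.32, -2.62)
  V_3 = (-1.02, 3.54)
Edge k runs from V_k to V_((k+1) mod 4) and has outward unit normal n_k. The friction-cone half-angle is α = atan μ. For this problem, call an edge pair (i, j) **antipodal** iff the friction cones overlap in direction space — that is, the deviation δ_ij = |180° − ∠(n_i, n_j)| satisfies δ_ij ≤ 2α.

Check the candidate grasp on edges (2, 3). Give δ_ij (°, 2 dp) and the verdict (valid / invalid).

δ = 59.90°, valid

α = atan 0.7 = 34.99°;  2α = 69.98°
edge 2: e_2 = (-3.34, +6.16);  n_2 = (+0.8791, +0.4767)
edge 3: e_3 = (-1.76, -2.88);  n_3 = (-0.8533, +0.5215)
∠(n_2, n_3) = 120.10°
δ = |180° − 120.10°| = 59.90°
59.90° ≤ 2α = 69.98°  →  valid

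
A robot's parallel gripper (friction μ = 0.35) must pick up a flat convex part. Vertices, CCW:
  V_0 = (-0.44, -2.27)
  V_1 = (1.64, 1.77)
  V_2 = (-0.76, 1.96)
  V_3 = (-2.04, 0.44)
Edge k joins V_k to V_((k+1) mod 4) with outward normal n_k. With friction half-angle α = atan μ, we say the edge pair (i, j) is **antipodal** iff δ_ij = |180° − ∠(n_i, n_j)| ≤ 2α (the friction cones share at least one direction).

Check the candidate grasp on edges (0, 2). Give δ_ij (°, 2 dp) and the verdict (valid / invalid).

α = atan 0.35 = 19.29°;  2α = 38.58°
edge 0: e_0 = (+2.08, +4.04);  n_0 = (+0.8891, -0.4577)
edge 2: e_2 = (-1.28, -1.52);  n_2 = (-0.7649, +0.6441)
∠(n_0, n_2) = 167.14°
δ = |180° − 167.14°| = 12.86°
12.86° ≤ 2α = 38.58°  →  valid

δ = 12.86°, valid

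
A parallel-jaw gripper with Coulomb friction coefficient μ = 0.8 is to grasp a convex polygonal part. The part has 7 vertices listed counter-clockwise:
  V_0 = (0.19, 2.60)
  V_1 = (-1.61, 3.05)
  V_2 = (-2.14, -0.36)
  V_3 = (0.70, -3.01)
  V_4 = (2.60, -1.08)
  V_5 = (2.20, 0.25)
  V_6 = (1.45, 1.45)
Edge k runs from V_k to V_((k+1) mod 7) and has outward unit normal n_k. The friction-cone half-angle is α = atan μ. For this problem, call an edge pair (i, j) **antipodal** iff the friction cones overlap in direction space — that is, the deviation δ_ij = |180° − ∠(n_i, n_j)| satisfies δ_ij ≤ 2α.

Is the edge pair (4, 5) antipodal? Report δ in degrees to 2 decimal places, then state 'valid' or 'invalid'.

α = atan 0.8 = 38.66°;  2α = 77.32°
edge 4: e_4 = (-0.40, +1.33);  n_4 = (+0.9576, +0.2880)
edge 5: e_5 = (-0.75, +1.20);  n_5 = (+0.8480, +0.5300)
∠(n_4, n_5) = 15.27°
δ = |180° − 15.27°| = 164.73°
164.73° > 2α = 77.32°  →  invalid

δ = 164.73°, invalid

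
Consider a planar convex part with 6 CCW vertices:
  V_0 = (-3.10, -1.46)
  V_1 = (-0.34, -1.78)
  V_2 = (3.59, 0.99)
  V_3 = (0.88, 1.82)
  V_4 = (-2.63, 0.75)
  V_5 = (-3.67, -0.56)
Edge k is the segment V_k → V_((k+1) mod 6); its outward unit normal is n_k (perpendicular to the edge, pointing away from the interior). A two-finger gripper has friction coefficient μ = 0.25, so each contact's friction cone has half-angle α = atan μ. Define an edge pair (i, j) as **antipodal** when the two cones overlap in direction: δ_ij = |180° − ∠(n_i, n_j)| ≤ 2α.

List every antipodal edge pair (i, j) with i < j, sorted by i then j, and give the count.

count = 4; pairs: (0,2), (0,3), (1,3), (1,4)

α = atan 0.25 = 14.04°;  2α = 28.07°
n_0 = (-0.1152, -0.9933)
n_1 = (+0.5761, -0.8174)
n_2 = (+0.2928, +0.9562)
n_3 = (-0.2916, +0.9565)
n_4 = (-0.7832, +0.6218)
n_5 = (-0.8448, -0.5351)
  (0,1): δ = 138.21°  ·
  (0,2): δ = 10.41°  ✓
  (0,3): δ = 23.57°  ✓
  (0,4): δ = 58.17°  ·
  (0,5): δ = 128.96°  ·
  (1,2): δ = 52.21°  ·
  (1,3): δ = 18.22°  ✓
  (1,4): δ = 16.38°  ✓
  (1,5): δ = 87.17°  ·
  (2,3): δ = 146.02°  ·
  (2,4): δ = 111.42°  ·
  (2,5): δ = 40.62°  ·
  (3,4): δ = 145.40°  ·
  (3,5): δ = 74.61°  ·
  (4,5): δ = 109.21°  ·
antipodal pairs: 4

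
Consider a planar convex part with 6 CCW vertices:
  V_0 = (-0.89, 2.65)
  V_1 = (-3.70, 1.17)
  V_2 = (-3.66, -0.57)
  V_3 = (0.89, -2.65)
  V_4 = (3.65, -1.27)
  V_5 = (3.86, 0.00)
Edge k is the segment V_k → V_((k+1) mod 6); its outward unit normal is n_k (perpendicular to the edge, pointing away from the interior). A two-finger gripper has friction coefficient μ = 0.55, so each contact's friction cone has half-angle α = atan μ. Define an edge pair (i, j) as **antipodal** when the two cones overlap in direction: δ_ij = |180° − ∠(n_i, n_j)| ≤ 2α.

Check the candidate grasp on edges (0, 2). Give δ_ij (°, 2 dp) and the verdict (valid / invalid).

α = atan 0.55 = 28.81°;  2α = 57.62°
edge 0: e_0 = (-2.81, -1.48);  n_0 = (-0.4660, +0.8848)
edge 2: e_2 = (+4.55, -2.08);  n_2 = (-0.4158, -0.9095)
∠(n_0, n_2) = 127.66°
δ = |180° − 127.66°| = 52.34°
52.34° ≤ 2α = 57.62°  →  valid

δ = 52.34°, valid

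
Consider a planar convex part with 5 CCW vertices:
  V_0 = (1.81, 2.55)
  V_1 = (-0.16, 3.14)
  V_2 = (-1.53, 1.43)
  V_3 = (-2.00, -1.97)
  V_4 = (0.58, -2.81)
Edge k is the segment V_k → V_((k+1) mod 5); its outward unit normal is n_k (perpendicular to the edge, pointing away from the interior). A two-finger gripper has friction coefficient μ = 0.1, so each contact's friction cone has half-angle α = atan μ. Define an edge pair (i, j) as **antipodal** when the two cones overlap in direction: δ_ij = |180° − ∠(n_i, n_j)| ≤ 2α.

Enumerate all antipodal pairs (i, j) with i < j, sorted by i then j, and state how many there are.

count = 2; pairs: (0,3), (2,4)

α = atan 0.1 = 5.71°;  2α = 11.42°
n_0 = (+0.2869, +0.9580)
n_1 = (-0.7804, +0.6253)
n_2 = (-0.9906, +0.1369)
n_3 = (-0.3096, -0.9509)
n_4 = (+0.9747, -0.2237)
  (0,1): δ = 112.03°  ·
  (0,2): δ = 81.20°  ·
  (0,3): δ = 1.36°  ✓
  (0,4): δ = 93.75°  ·
  (1,2): δ = 149.17°  ·
  (1,3): δ = 69.33°  ·
  (1,4): δ = 25.78°  ·
  (2,3): δ = 100.16°  ·
  (2,4): δ = 5.05°  ✓
  (3,4): δ = 84.89°  ·
antipodal pairs: 2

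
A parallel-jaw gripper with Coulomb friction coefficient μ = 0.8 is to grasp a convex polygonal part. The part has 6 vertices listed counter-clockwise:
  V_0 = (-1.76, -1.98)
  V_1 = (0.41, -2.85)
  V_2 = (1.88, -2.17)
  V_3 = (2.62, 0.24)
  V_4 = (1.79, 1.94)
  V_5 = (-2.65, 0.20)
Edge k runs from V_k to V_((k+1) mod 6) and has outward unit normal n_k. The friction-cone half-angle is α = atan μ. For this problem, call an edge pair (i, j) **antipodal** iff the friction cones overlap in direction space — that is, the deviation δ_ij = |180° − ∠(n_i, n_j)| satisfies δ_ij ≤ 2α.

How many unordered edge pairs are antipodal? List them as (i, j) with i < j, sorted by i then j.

count = 6; pairs: (0,3), (0,4), (1,4), (2,4), (2,5), (3,5)

α = atan 0.8 = 38.66°;  2α = 77.32°
n_0 = (-0.3721, -0.9282)
n_1 = (+0.4198, -0.9076)
n_2 = (+0.9560, -0.2935)
n_3 = (+0.8986, +0.4387)
n_4 = (-0.3649, +0.9311)
n_5 = (-0.9258, -0.3780)
  (0,1): δ = 133.33°  ·
  (0,2): δ = 85.22°  ·
  (0,3): δ = 42.13°  ✓
  (0,4): δ = 43.25°  ✓
  (0,5): δ = 134.05°  ·
  (1,2): δ = 131.89°  ·
  (1,3): δ = 88.80°  ·
  (1,4): δ = 3.42°  ✓
  (1,5): δ = 87.38°  ·
  (2,3): δ = 136.91°  ·
  (2,4): δ = 51.53°  ✓
  (2,5): δ = 39.28°  ✓
  (3,4): δ = 94.62°  ·
  (3,5): δ = 3.82°  ✓
  (4,5): δ = 89.19°  ·
antipodal pairs: 6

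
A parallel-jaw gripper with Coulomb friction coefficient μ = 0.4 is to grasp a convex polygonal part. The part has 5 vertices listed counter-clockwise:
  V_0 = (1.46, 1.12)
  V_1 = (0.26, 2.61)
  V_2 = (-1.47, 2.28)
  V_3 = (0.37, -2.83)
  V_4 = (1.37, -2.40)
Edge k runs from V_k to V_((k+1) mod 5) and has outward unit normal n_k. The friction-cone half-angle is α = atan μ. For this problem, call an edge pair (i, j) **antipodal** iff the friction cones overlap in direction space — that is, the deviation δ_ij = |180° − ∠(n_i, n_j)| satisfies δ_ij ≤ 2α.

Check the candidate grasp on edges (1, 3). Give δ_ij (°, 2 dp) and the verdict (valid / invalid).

δ = 12.47°, valid

α = atan 0.4 = 21.80°;  2α = 43.60°
edge 1: e_1 = (-1.73, -0.33);  n_1 = (-0.1874, +0.9823)
edge 3: e_3 = (+1.00, +0.43);  n_3 = (+0.3950, -0.9187)
∠(n_1, n_3) = 167.53°
δ = |180° − 167.53°| = 12.47°
12.47° ≤ 2α = 43.60°  →  valid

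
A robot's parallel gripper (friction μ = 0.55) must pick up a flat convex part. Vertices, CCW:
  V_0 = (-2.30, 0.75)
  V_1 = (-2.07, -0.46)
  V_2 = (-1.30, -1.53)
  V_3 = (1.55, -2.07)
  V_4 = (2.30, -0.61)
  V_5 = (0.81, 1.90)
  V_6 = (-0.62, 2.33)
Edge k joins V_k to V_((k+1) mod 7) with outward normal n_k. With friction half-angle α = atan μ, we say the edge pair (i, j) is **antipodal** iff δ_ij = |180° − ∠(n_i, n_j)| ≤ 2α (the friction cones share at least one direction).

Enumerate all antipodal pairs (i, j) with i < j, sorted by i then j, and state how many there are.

count = 8; pairs: (0,3), (0,4), (1,4), (1,5), (2,4), (2,5), (2,6), (3,6)

α = atan 0.55 = 28.81°;  2α = 57.62°
n_0 = (-0.9824, -0.1867)
n_1 = (-0.8117, -0.5841)
n_2 = (-0.1862, -0.9825)
n_3 = (+0.8895, -0.4569)
n_4 = (+0.8599, +0.5105)
n_5 = (+0.2880, +0.9576)
n_6 = (-0.6851, +0.7285)
  (0,1): δ = 155.02°  ·
  (0,2): δ = 111.49°  ·
  (0,3): δ = 37.95°  ✓
  (0,4): δ = 19.93°  ✓
  (0,5): δ = 62.50°  ·
  (0,6): δ = 122.48°  ·
  (1,2): δ = 136.47°  ·
  (1,3): δ = 62.93°  ·
  (1,4): δ = 5.05°  ✓
  (1,5): δ = 37.52°  ✓
  (1,6): δ = 97.50°  ·
  (2,3): δ = 106.46°  ·
  (2,4): δ = 48.58°  ✓
  (2,5): δ = 6.01°  ✓
  (2,6): δ = 53.97°  ✓
  (3,4): δ = 122.12°  ·
  (3,5): δ = 79.55°  ·
  (3,6): δ = 19.57°  ✓
  (4,5): δ = 137.43°  ·
  (4,6): δ = 77.45°  ·
  (5,6): δ = 120.02°  ·
antipodal pairs: 8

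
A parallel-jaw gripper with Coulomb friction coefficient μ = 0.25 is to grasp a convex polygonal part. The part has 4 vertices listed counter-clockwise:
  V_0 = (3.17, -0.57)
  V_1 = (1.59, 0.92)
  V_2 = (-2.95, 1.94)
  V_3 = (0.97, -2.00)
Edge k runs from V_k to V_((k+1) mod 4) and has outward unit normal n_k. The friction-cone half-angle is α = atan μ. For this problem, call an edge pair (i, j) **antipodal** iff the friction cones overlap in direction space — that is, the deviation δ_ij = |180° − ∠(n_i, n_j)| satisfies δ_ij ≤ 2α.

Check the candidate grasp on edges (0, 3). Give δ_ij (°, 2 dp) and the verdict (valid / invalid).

α = atan 0.25 = 14.04°;  2α = 28.07°
edge 0: e_0 = (-1.58, +1.49);  n_0 = (+0.6861, +0.7275)
edge 3: e_3 = (+2.20, +1.43);  n_3 = (+0.5450, -0.8384)
∠(n_0, n_3) = 103.66°
δ = |180° − 103.66°| = 76.34°
76.34° > 2α = 28.07°  →  invalid

δ = 76.34°, invalid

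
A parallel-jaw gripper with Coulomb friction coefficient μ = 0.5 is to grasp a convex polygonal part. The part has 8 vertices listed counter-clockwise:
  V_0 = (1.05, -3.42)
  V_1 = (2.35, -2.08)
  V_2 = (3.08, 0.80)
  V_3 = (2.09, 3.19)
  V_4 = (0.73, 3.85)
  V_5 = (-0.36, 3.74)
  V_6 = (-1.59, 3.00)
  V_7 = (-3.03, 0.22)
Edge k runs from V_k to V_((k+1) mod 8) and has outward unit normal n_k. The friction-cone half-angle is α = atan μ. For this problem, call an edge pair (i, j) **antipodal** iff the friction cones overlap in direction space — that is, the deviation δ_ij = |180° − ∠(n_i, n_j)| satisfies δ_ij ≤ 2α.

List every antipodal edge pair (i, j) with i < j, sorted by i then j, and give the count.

α = atan 0.5 = 26.57°;  2α = 53.13°
n_0 = (+0.7177, -0.6963)
n_1 = (+0.9693, -0.2457)
n_2 = (+0.9239, +0.3827)
n_3 = (+0.4366, +0.8997)
n_4 = (-0.1004, +0.9949)
n_5 = (-0.5155, +0.8569)
n_6 = (-0.8879, +0.4599)
n_7 = (-0.6657, -0.7462)
  (0,1): δ = 150.09°  ·
  (0,2): δ = 113.37°  ·
  (0,3): δ = 71.76°  ·
  (0,4): δ = 40.11°  ✓
  (0,5): δ = 14.84°  ✓
  (0,6): δ = 16.75°  ✓
  (0,7): δ = 92.39°  ·
  (1,2): δ = 143.28°  ·
  (1,3): δ = 101.66°  ·
  (1,4): δ = 70.01°  ·
  (1,5): δ = 44.74°  ✓
  (1,6): δ = 13.16°  ✓
  (1,7): δ = 62.49°  ·
  (2,3): δ = 138.39°  ·
  (2,4): δ = 106.74°  ·
  (2,5): δ = 81.47°  ·
  (2,6): δ = 49.88°  ✓
  (2,7): δ = 25.76°  ✓
  (3,4): δ = 148.35°  ·
  (3,5): δ = 123.08°  ·
  (3,6): δ = 91.50°  ·
  (3,7): δ = 15.85°  ✓
  (4,5): δ = 154.73°  ·
  (4,6): δ = 123.15°  ·
  (4,7): δ = 47.50°  ✓
  (5,6): δ = 148.42°  ·
  (5,7): δ = 72.77°  ·
  (6,7): δ = 104.35°  ·
antipodal pairs: 9

count = 9; pairs: (0,4), (0,5), (0,6), (1,5), (1,6), (2,6), (2,7), (3,7), (4,7)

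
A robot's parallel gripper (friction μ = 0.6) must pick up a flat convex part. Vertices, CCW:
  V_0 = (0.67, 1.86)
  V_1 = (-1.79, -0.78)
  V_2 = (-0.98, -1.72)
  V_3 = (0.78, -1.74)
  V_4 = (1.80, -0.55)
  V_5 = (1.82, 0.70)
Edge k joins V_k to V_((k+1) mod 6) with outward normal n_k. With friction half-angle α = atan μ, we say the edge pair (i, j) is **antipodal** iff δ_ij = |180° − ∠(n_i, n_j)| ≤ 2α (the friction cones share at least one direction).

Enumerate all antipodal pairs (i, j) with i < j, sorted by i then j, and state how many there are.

count = 6; pairs: (0,2), (0,3), (0,4), (1,4), (1,5), (2,5)

α = atan 0.6 = 30.96°;  2α = 61.93°
n_0 = (-0.7316, +0.6817)
n_1 = (-0.7575, -0.6528)
n_2 = (-0.0114, -0.9999)
n_3 = (+0.7593, -0.6508)
n_4 = (+0.9999, -0.0160)
n_5 = (+0.7102, +0.7040)
  (0,1): δ = 96.27°  ·
  (0,2): δ = 47.67°  ✓
  (0,3): δ = 2.38°  ✓
  (0,4): δ = 42.06°  ✓
  (0,5): δ = 87.73°  ·
  (1,2): δ = 131.40°  ·
  (1,3): δ = 81.35°  ·
  (1,4): δ = 41.67°  ✓
  (1,5): δ = 4.00°  ✓
  (2,3): δ = 129.95°  ·
  (2,4): δ = 90.27°  ·
  (2,5): δ = 44.60°  ✓
  (3,4): δ = 140.32°  ·
  (3,5): δ = 94.65°  ·
  (4,5): δ = 134.33°  ·
antipodal pairs: 6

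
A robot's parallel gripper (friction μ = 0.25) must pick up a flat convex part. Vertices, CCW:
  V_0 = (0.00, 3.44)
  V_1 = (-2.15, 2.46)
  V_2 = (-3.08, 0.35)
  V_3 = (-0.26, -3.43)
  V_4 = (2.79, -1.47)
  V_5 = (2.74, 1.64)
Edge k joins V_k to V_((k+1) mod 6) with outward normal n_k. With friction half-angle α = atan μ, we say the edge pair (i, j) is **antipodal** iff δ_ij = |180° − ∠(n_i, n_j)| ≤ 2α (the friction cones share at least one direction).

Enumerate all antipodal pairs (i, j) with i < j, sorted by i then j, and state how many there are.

α = atan 0.25 = 14.04°;  2α = 28.07°
n_0 = (-0.4148, +0.9099)
n_1 = (-0.9151, +0.4033)
n_2 = (-0.8015, -0.5980)
n_3 = (+0.5406, -0.8413)
n_4 = (+0.9999, +0.0161)
n_5 = (+0.5491, +0.8358)
  (0,1): δ = 138.29°  ·
  (0,2): δ = 77.78°  ·
  (0,3): δ = 8.22°  ✓
  (0,4): δ = 66.42°  ·
  (0,5): δ = 122.19°  ·
  (1,2): δ = 119.49°  ·
  (1,3): δ = 33.49°  ·
  (1,4): δ = 24.71°  ✓
  (1,5): δ = 80.48°  ·
  (2,3): δ = 94.00°  ·
  (2,4): δ = 35.80°  ·
  (2,5): δ = 19.97°  ✓
  (3,4): δ = 121.80°  ·
  (3,5): δ = 66.03°  ·
  (4,5): δ = 124.22°  ·
antipodal pairs: 3

count = 3; pairs: (0,3), (1,4), (2,5)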